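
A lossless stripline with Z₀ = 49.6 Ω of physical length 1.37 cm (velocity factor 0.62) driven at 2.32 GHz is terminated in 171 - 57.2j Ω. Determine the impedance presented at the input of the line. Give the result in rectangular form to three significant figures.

λ = v/f = 0.62·c / 2.32 GHz = 0.0802 m
βl = 2π·l/λ = 2π × 0.171 = 61.5°
tan(βl) = tan(61.5°) = 1.84
Z_in = Z_0·(Z_L + jZ_0·tanβl)/(Z_0 + jZ_L·tanβl)
     = 49.6·(171 + j34.2)/(155 + j315)

Z_in ≈ 15 − j19.5 Ω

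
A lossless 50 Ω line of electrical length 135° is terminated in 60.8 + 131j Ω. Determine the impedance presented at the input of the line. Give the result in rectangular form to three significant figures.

Z_in ≈ 8.34 + j25.2 Ω

tan(βl) = tan(135°) = -1
Z_in = Z_0·(Z_L + jZ_0·tanβl)/(Z_0 + jZ_L·tanβl)
     = 50·(60.8 + j81)/(181 − j60.8)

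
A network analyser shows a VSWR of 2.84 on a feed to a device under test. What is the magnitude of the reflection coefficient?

|Γ| ≈ 0.479

|Γ| = (S − 1)/(S + 1) = (2.84 − 1)/(2.84 + 1) = 1.84/3.84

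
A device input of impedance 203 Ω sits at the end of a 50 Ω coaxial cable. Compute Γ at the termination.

Γ = 0.605

Γ = (Z_L − Z_0)/(Z_L + Z_0) = (203 − 50)/(203 + 50) = 153/253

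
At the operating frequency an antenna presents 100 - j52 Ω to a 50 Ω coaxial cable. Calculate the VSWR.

Γ = (Z_L − Z_0)/(Z_L + Z_0) = (50 − j52)/(150 − j52)
|Γ| = 72.1/159 = 0.454
VSWR = (1 + |Γ|)/(1 − |Γ|) = 1.45/0.546

VSWR ≈ 2.67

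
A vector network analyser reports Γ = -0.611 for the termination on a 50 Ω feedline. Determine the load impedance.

Z_L = Z_0·(1 + Γ)/(1 − Γ) = 50·(0.389)/(1.61)

Z_L ≈ 12.1 Ω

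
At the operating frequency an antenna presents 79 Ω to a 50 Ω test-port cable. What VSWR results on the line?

VSWR ≈ 1.58

Γ = (79 − 50)/(79 + 50) = 0.225
VSWR = (1 + 0.225)/(1 − 0.225)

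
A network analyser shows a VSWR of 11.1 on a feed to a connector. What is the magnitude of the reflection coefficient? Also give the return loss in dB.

|Γ| ≈ 0.835; return loss ≈ 1.57 dB

|Γ| = (S − 1)/(S + 1) = (11.1 − 1)/(11.1 + 1) = 10.1/12.1
RL = −20·log₁₀|Γ| = −20·log₁₀(0.835)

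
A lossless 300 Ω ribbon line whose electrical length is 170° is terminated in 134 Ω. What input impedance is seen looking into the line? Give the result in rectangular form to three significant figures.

tan(βl) = tan(170°) = -0.176
Z_in = Z_0·(Z_L + jZ_0·tanβl)/(Z_0 + jZ_L·tanβl)
     = 300·(134 − j52.9)/(300 − j23.6)

Z_in ≈ 137 − j42.1 Ω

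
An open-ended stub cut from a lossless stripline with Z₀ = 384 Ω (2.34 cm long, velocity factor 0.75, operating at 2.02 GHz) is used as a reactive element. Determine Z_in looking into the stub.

λ = v/f = 0.75·c / 2.02 GHz = 0.111 m
βl = 2π·l/λ = 2π × 0.21 = 75.6°
tan(βl) = 3.9
For an open-ended stub, Z_in = −jZ_0·cot(βl) = −jZ_0/tan(βl)

Z_in ≈ −j98.4 Ω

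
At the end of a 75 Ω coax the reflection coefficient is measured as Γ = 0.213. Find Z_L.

Z_L ≈ 116 Ω

Z_L = Z_0·(1 + Γ)/(1 − Γ) = 75·(1.21)/(0.787)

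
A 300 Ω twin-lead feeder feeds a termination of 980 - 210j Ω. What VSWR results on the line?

Γ = (Z_L − Z_0)/(Z_L + Z_0) = (680 − j210)/(1280 − j210)
|Γ| = 712/1300 = 0.549
VSWR = (1 + |Γ|)/(1 − |Γ|) = 1.55/0.451

VSWR ≈ 3.43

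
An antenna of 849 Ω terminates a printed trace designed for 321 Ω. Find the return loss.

RL ≈ 6.91 dB

Γ = (849 − 321)/(849 + 321) = 0.451
RL = −20·log₁₀|Γ| = −20·log₁₀(0.451)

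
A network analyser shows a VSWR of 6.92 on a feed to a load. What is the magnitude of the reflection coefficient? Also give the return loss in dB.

|Γ| = (S − 1)/(S + 1) = (6.92 − 1)/(6.92 + 1) = 5.92/7.92
RL = −20·log₁₀|Γ| = −20·log₁₀(0.747)

|Γ| ≈ 0.747; return loss ≈ 2.53 dB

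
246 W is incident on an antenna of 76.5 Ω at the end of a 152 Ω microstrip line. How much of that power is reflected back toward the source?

Γ = (76.5 − 152)/(76.5 + 152) = -0.33
|Γ|² = 0.109
P_refl = |Γ|²·P_inc = 26.9 W, P_del = (1 − |Γ|²)·P_inc = 219 W

P_reflected ≈ 26.9 W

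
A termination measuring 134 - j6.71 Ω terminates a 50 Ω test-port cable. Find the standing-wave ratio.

Γ = (Z_L − Z_0)/(Z_L + Z_0) = (84 − j6.71)/(184 − j6.71)
|Γ| = 84.3/184 = 0.458
VSWR = (1 + |Γ|)/(1 − |Γ|) = 1.46/0.542

VSWR ≈ 2.69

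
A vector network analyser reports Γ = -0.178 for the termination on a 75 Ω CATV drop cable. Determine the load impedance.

Z_L = Z_0·(1 + Γ)/(1 − Γ) = 75·(0.822)/(1.18)

Z_L ≈ 52.3 Ω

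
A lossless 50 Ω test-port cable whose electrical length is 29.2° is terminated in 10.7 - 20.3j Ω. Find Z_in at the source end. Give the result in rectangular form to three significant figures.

Z_in ≈ 9.24 + j5.33 Ω

tan(βl) = tan(29.2°) = 0.559
Z_in = Z_0·(Z_L + jZ_0·tanβl)/(Z_0 + jZ_L·tanβl)
     = 50·(10.7 + j7.64)/(61.3 + j5.98)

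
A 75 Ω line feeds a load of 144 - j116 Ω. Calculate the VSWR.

VSWR ≈ 3.39

Γ = (Z_L − Z_0)/(Z_L + Z_0) = (69 − j116)/(219 − j116)
|Γ| = 135/248 = 0.545
VSWR = (1 + |Γ|)/(1 − |Γ|) = 1.54/0.455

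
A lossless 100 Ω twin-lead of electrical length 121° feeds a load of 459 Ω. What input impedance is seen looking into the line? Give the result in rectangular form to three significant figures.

tan(βl) = tan(121°) = -1.66
Z_in = Z_0·(Z_L + jZ_0·tanβl)/(Z_0 + jZ_L·tanβl)
     = 100·(459 − j166)/(100 − j764)

Z_in ≈ 29.2 + j56.3 Ω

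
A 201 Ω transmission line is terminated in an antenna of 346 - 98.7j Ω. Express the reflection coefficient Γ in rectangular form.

Γ ≈ 0.288 − j0.128

Γ = (Z_L − Z_0)/(Z_L + Z_0) = (145 − j98.7)/(547 − j98.7)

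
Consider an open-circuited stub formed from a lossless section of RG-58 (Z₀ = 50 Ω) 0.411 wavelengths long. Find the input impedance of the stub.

Z_in ≈ +j79.9 Ω

βl = 2π × 0.411 = 148°
tan(βl) = -0.626
For an open-circuited stub, Z_in = −jZ_0·cot(βl) = −jZ_0/tan(βl)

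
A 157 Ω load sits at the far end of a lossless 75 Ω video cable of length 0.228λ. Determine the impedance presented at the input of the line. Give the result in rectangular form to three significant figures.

Z_in ≈ 36.4 − j8.02 Ω

βl = 2π × 0.228 = 82.1°
tan(βl) = tan(82.1°) = 7.19
Z_in = Z_0·(Z_L + jZ_0·tanβl)/(Z_0 + jZ_L·tanβl)
     = 75·(157 + j539)/(75 + j1130)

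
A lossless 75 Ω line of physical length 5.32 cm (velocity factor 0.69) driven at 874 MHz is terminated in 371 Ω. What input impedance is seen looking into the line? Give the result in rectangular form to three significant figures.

Z_in ≈ 15.5 − j11.6 Ω

λ = v/f = 0.69·c / 874 MHz = 0.237 m
βl = 2π·l/λ = 2π × 0.225 = 80.9°
tan(βl) = tan(80.9°) = 6.22
Z_in = Z_0·(Z_L + jZ_0·tanβl)/(Z_0 + jZ_L·tanβl)
     = 75·(371 + j466)/(75 + j2310)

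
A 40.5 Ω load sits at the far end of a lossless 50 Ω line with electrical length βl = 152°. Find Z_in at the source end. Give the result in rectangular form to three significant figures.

tan(βl) = tan(152°) = -0.532
Z_in = Z_0·(Z_L + jZ_0·tanβl)/(Z_0 + jZ_L·tanβl)
     = 50·(40.5 − j26.6)/(50 − j21.5)

Z_in ≈ 43.8 − j7.71 Ω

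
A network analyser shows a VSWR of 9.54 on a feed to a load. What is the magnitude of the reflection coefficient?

|Γ| ≈ 0.81

|Γ| = (S − 1)/(S + 1) = (9.54 − 1)/(9.54 + 1) = 8.54/10.5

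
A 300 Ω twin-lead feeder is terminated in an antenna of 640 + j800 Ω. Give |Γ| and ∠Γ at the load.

Γ = (Z_L − Z_0)/(Z_L + Z_0) = (340 + j800)/(940 + j800)
|Γ| = 869/1230 = 0.704

Γ ≈ 0.704 ∠ 26.6°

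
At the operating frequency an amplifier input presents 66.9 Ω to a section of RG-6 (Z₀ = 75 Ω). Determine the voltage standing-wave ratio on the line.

VSWR ≈ 1.12

Γ = (66.9 − 75)/(66.9 + 75) = -0.0571
VSWR = (1 + 0.0571)/(1 − 0.0571)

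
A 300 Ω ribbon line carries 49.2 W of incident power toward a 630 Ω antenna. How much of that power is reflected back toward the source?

Γ = (630 − 300)/(630 + 300) = 0.355
|Γ|² = 0.126
P_refl = |Γ|²·P_inc = 6.19 W, P_del = (1 − |Γ|²)·P_inc = 43 W

P_reflected ≈ 6.19 W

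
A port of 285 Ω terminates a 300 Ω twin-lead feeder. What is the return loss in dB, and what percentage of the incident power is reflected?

RL ≈ 31.8 dB; 0.0657% of incident power reflected

Γ = (285 − 300)/(285 + 300) = -0.0256
RL = −20·log₁₀(0.0256) = 31.8 dB
P_refl/P_inc = |Γ|² = 0.000657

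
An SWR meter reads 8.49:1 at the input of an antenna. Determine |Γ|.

|Γ| ≈ 0.789

|Γ| = (S − 1)/(S + 1) = (8.49 − 1)/(8.49 + 1) = 7.49/9.49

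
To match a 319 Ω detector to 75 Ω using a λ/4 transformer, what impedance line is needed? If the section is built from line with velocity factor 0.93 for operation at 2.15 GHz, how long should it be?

Z_qwt ≈ 155 Ω; length ≈ 3.24 cm

Z_qwt = √(Z_0·R_L) = √(75 × 319) = √23920
λ = 0.93·c/f = 0.13 m, so l = λ/4 = 0.0324 m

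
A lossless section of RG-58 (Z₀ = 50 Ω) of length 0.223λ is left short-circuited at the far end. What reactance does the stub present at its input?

βl = 2π × 0.223 = 80.3°
tan(βl) = 5.84
For a short-circuited stub, Z_in = jZ_0·tan(βl)

X_in ≈ 292 Ω (inductive)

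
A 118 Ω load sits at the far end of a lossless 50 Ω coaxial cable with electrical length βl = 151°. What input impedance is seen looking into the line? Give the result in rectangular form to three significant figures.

Z_in ≈ 56.9 + j46.7 Ω

tan(βl) = tan(151°) = -0.554
Z_in = Z_0·(Z_L + jZ_0·tanβl)/(Z_0 + jZ_L·tanβl)
     = 50·(118 − j27.7)/(50 − j65.4)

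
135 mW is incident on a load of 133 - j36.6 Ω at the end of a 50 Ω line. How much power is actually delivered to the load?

|Γ| = |(83 − j36.6)/(183 − j36.6)| = 0.486
|Γ|² = 0.236
P_refl = |Γ|²·P_inc = 31.9 mW, P_del = (1 − |Γ|²)·P_inc = 103 mW

P_delivered ≈ 103 mW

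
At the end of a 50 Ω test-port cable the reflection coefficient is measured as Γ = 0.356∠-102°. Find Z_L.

Z_L ≈ 34.3 − j27.3 Ω

Z_L = Z_0·(1 + Γ)/(1 − Γ) = 50·(0.926 − j0.348)/(1.07 + j0.348)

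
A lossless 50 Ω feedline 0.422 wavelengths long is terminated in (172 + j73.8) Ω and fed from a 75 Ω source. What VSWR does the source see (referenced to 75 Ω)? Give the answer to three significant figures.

VSWR ≈ 3.89

βl = 2π × 0.422 = 152°
tan(βl) = -0.534
Z_in = Z_0·(Z_L + jZ_0·tanβl)/(Z_0 + jZ_L·tanβl) = 33.7 + j60.9 Ω
Γ_s = (Z_in − Z_s)/(Z_in + Z_s) = (-41.3 + j60.9)/(109 + j60.9), |Γ_s| = 0.591
VSWR = (1 + |Γ_s|)/(1 − |Γ_s|)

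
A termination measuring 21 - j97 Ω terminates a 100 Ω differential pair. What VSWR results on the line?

VSWR ≈ 9.35

Γ = (Z_L − Z_0)/(Z_L + Z_0) = (-79 − j97)/(121 − j97)
|Γ| = 125/155 = 0.807
VSWR = (1 + |Γ|)/(1 − |Γ|) = 1.81/0.193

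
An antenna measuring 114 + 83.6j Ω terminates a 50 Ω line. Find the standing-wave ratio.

VSWR ≈ 3.67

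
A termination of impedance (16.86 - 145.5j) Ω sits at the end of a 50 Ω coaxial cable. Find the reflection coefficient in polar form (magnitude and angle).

Γ ≈ 0.932 ∠ -37.5°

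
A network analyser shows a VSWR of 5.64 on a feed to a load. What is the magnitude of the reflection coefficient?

|Γ| ≈ 0.699

|Γ| = (S − 1)/(S + 1) = (5.64 − 1)/(5.64 + 1) = 4.64/6.64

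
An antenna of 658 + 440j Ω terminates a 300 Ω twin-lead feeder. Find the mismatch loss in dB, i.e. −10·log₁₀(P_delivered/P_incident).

mismatch loss ≈ 1.48 dB

Γ = (358 + j440)/(958 + j440), |Γ| = 0.538
|Γ|² = 0.29, so P_del/P_inc = 1 − |Γ|² = 0.71
ML = −10·log₁₀(1 − |Γ|²)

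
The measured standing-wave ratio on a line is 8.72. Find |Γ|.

|Γ| ≈ 0.794

|Γ| = (S − 1)/(S + 1) = (8.72 − 1)/(8.72 + 1) = 7.72/9.72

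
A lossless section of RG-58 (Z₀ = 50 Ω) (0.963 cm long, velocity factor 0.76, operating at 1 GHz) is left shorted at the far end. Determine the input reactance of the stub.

X_in ≈ 13.6 Ω (inductive)

λ = v/f = 0.76·c / 1 GHz = 0.228 m
βl = 2π·l/λ = 2π × 0.0422 = 15.2°
tan(βl) = 0.272
For a shorted stub, Z_in = jZ_0·tan(βl)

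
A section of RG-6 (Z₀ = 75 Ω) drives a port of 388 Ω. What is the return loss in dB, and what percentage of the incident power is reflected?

RL ≈ 3.4 dB; 45.7% of incident power reflected

Γ = (388 − 75)/(388 + 75) = 0.676
RL = −20·log₁₀(0.676) = 3.4 dB
P_refl/P_inc = |Γ|² = 0.457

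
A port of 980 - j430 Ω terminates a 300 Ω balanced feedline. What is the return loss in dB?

RL ≈ 4.5 dB

Γ = (680 − j430)/(1280 − j430), |Γ| = 0.596
RL = −20·log₁₀|Γ| = −20·log₁₀(0.596)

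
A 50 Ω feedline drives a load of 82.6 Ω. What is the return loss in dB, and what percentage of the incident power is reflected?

RL ≈ 12.2 dB; 6.04% of incident power reflected

Γ = (82.6 − 50)/(82.6 + 50) = 0.246
RL = −20·log₁₀(0.246) = 12.2 dB
P_refl/P_inc = |Γ|² = 0.0604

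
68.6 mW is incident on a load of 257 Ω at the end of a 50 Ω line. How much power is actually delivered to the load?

Γ = (257 − 50)/(257 + 50) = 0.674
|Γ|² = 0.455
P_refl = |Γ|²·P_inc = 31.2 mW, P_del = (1 − |Γ|²)·P_inc = 37.4 mW

P_delivered ≈ 37.4 mW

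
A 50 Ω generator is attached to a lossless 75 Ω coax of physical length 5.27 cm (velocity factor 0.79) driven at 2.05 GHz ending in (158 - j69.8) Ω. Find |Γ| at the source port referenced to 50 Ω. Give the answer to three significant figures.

λ = v/f = 0.79·c / 2.05 GHz = 0.116 m
βl = 2π·l/λ = 2π × 0.456 = 164°
tan(βl) = -0.285
Z_in = Z_0·(Z_L + jZ_0·tanβl)/(Z_0 + jZ_L·tanβl) = 190 + j30.9 Ω
Γ_s = (Z_in − Z_s)/(Z_in + Z_s) = (140 + j30.9)/(240 + j30.9), |Γ_s| = 0.592

|Γ| ≈ 0.592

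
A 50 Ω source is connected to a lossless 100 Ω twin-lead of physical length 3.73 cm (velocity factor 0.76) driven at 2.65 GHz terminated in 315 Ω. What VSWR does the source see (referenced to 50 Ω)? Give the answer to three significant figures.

VSWR ≈ 5.58

λ = v/f = 0.76·c / 2.65 GHz = 0.086 m
βl = 2π·l/λ = 2π × 0.434 = 156°
tan(βl) = -0.444
Z_in = Z_0·(Z_L + jZ_0·tanβl)/(Z_0 + jZ_L·tanβl) = 128 + j134 Ω
Γ_s = (Z_in − Z_s)/(Z_in + Z_s) = (77.6 + j134)/(178 + j134), |Γ_s| = 0.696
VSWR = (1 + |Γ_s|)/(1 − |Γ_s|)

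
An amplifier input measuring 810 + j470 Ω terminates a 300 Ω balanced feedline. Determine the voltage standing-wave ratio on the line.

Γ = (Z_L − Z_0)/(Z_L + Z_0) = (510 + j470)/(1110 + j470)
|Γ| = 694/1210 = 0.575
VSWR = (1 + |Γ|)/(1 − |Γ|) = 1.58/0.425

VSWR ≈ 3.71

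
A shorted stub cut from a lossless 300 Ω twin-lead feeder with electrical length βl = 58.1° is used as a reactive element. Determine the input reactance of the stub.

tan(βl) = 1.61
For a shorted stub, Z_in = jZ_0·tan(βl)

X_in ≈ 482 Ω (inductive)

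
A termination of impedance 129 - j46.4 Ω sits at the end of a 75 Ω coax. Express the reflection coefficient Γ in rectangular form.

Γ = (Z_L − Z_0)/(Z_L + Z_0) = (54 − j46.4)/(204 − j46.4)

Γ ≈ 0.301 − j0.159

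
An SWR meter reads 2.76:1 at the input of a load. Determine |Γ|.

|Γ| ≈ 0.468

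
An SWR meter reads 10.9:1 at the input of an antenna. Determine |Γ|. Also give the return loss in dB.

|Γ| ≈ 0.832; return loss ≈ 1.6 dB

|Γ| = (S − 1)/(S + 1) = (10.9 − 1)/(10.9 + 1) = 9.9/11.9
RL = −20·log₁₀|Γ| = −20·log₁₀(0.832)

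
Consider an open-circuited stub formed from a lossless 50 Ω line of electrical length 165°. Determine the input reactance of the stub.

X_in ≈ 187 Ω (inductive)

tan(βl) = -0.268
For an open-circuited stub, Z_in = −jZ_0·cot(βl) = −jZ_0/tan(βl)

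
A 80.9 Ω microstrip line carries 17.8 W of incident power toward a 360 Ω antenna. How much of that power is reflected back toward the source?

P_reflected ≈ 7.13 W

Γ = (360 − 80.9)/(360 + 80.9) = 0.633
|Γ|² = 0.401
P_refl = |Γ|²·P_inc = 7.13 W, P_del = (1 − |Γ|²)·P_inc = 10.7 W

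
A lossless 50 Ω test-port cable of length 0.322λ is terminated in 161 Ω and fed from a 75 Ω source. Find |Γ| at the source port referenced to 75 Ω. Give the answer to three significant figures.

|Γ| ≈ 0.626

βl = 2π × 0.322 = 116°
tan(βl) = -2.06
Z_in = Z_0·(Z_L + jZ_0·tanβl)/(Z_0 + jZ_L·tanβl) = 18.8 + j21.5 Ω
Γ_s = (Z_in − Z_s)/(Z_in + Z_s) = (-56.2 + j21.5)/(93.8 + j21.5), |Γ_s| = 0.626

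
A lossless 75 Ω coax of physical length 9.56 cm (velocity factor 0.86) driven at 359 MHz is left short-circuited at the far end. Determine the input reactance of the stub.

λ = v/f = 0.86·c / 359 MHz = 0.719 m
βl = 2π·l/λ = 2π × 0.133 = 47.9°
tan(βl) = 1.11
For a short-circuited stub, Z_in = jZ_0·tan(βl)

X_in ≈ 83 Ω (inductive)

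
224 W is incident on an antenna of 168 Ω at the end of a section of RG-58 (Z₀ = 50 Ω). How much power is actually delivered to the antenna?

P_delivered ≈ 158 W

Γ = (168 − 50)/(168 + 50) = 0.541
|Γ|² = 0.293
P_refl = |Γ|²·P_inc = 65.6 W, P_del = (1 − |Γ|²)·P_inc = 158 W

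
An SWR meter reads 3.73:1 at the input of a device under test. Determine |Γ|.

|Γ| ≈ 0.577

|Γ| = (S − 1)/(S + 1) = (3.73 − 1)/(3.73 + 1) = 2.73/4.73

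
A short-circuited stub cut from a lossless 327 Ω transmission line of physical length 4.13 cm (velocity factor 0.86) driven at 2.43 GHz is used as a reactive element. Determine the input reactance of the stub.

X_in ≈ -274 Ω (capacitive)

λ = v/f = 0.86·c / 2.43 GHz = 0.106 m
βl = 2π·l/λ = 2π × 0.389 = 140°
tan(βl) = -0.838
For a short-circuited stub, Z_in = jZ_0·tan(βl)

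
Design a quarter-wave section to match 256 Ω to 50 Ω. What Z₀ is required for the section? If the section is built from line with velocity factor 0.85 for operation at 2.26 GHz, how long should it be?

Z_qwt ≈ 113 Ω; length ≈ 2.82 cm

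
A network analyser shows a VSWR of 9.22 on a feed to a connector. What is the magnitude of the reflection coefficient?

|Γ| ≈ 0.804

|Γ| = (S − 1)/(S + 1) = (9.22 − 1)/(9.22 + 1) = 8.22/10.2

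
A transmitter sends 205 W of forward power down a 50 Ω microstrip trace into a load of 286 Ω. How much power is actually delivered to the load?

Γ = (286 − 50)/(286 + 50) = 0.702
|Γ|² = 0.493
P_refl = |Γ|²·P_inc = 101 W, P_del = (1 − |Γ|²)·P_inc = 104 W

P_delivered ≈ 104 W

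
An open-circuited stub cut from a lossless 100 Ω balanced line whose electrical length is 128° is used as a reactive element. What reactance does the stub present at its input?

X_in ≈ 78.1 Ω (inductive)

tan(βl) = -1.28
For an open-circuited stub, Z_in = −jZ_0·cot(βl) = −jZ_0/tan(βl)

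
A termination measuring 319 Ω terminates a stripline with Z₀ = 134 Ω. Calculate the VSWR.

Γ = (319 − 134)/(319 + 134) = 0.408
VSWR = (1 + 0.408)/(1 − 0.408)

VSWR ≈ 2.38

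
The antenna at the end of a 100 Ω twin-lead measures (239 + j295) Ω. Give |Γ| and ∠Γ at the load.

Γ ≈ 0.726 ∠ 23.7°

Γ = (Z_L − Z_0)/(Z_L + Z_0) = (139 + j295)/(339 + j295)
|Γ| = 326/449 = 0.726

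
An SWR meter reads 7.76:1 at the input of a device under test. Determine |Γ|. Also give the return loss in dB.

|Γ| = (S − 1)/(S + 1) = (7.76 − 1)/(7.76 + 1) = 6.76/8.76
RL = −20·log₁₀|Γ| = −20·log₁₀(0.772)

|Γ| ≈ 0.772; return loss ≈ 2.25 dB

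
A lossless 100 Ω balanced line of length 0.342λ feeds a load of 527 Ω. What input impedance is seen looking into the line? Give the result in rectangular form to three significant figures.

βl = 2π × 0.342 = 123°
tan(βl) = tan(123°) = -1.53
Z_in = Z_0·(Z_L + jZ_0·tanβl)/(Z_0 + jZ_L·tanβl)
     = 100·(527 − j153)/(100 − j808)

Z_in ≈ 26.6 + j61.9 Ω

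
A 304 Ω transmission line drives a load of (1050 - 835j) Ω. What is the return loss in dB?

Γ = (746 − j835)/(1354 − j835), |Γ| = 0.704
RL = −20·log₁₀|Γ| = −20·log₁₀(0.704)

RL ≈ 3.05 dB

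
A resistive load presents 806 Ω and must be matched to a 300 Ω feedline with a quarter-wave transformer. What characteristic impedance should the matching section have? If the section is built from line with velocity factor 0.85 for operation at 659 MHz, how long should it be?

Z_qwt = √(Z_0·R_L) = √(300 × 806) = √241800
λ = 0.85·c/f = 0.387 m, so l = λ/4 = 0.0967 m

Z_qwt ≈ 492 Ω; length ≈ 9.67 cm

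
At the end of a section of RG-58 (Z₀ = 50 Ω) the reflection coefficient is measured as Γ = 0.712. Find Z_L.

Z_L = Z_0·(1 + Γ)/(1 − Γ) = 50·(1.71)/(0.288)

Z_L ≈ 297 Ω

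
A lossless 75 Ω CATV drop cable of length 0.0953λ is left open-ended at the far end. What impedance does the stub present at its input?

βl = 2π × 0.0953 = 34.3°
tan(βl) = 0.682
For an open-ended stub, Z_in = −jZ_0·cot(βl) = −jZ_0/tan(βl)

Z_in ≈ −j110 Ω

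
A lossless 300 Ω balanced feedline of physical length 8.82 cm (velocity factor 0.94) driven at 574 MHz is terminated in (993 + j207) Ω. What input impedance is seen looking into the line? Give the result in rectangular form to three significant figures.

λ = v/f = 0.94·c / 574 MHz = 0.491 m
βl = 2π·l/λ = 2π × 0.18 = 64.6°
tan(βl) = tan(64.6°) = 2.11
Z_in = Z_0·(Z_L + jZ_0·tanβl)/(Z_0 + jZ_L·tanβl)
     = 300·(993 + j840)/(-137 + j2090)

Z_in ≈ 111 − j149 Ω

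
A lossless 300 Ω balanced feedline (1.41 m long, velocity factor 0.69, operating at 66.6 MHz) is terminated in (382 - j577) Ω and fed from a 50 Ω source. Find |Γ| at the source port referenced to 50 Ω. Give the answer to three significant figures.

|Γ| ≈ 0.932

λ = v/f = 0.69·c / 66.6 MHz = 3.11 m
βl = 2π·l/λ = 2π × 0.454 = 163°
tan(βl) = -0.3
Z_in = Z_0·(Z_L + jZ_0·tanβl)/(Z_0 + jZ_L·tanβl) = 1280 − j420 Ω
Γ_s = (Z_in − Z_s)/(Z_in + Z_s) = (1230 − j420)/(1330 − j420), |Γ_s| = 0.932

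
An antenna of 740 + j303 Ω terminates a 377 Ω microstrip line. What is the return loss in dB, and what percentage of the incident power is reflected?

Γ = (363 + j303)/(1117 + j303), |Γ| = 0.409
RL = −20·log₁₀(0.409) = 7.78 dB
P_refl/P_inc = |Γ|² = 0.167

RL ≈ 7.78 dB; 16.7% of incident power reflected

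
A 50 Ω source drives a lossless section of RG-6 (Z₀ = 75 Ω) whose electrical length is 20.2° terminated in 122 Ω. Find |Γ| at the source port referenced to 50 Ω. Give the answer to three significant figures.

|Γ| ≈ 0.397

tan(βl) = 0.368
Z_in = Z_0·(Z_L + jZ_0·tanβl)/(Z_0 + jZ_L·tanβl) = 102 − j33.4 Ω
Γ_s = (Z_in − Z_s)/(Z_in + Z_s) = (52 − j33.4)/(152 − j33.4), |Γ_s| = 0.397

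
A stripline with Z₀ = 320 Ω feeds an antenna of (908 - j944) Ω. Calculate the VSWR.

Γ = (Z_L − Z_0)/(Z_L + Z_0) = (588 − j944)/(1228 − j944)
|Γ| = 1110/1550 = 0.718
VSWR = (1 + |Γ|)/(1 − |Γ|) = 1.72/0.282

VSWR ≈ 6.09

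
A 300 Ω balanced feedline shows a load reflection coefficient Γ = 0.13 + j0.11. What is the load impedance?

Z_L ≈ 379 + j85.8 Ω

Z_L = Z_0·(1 + Γ)/(1 − Γ) = 300·(1.13 + j0.11)/(0.87 − j0.11)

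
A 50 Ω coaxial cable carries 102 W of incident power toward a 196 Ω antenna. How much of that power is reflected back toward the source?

P_reflected ≈ 35.9 W

Γ = (196 − 50)/(196 + 50) = 0.593
|Γ|² = 0.352
P_refl = |Γ|²·P_inc = 35.9 W, P_del = (1 − |Γ|²)·P_inc = 66.1 W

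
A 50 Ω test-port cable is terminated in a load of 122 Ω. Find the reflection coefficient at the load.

Γ = 0.419

Γ = (Z_L − Z_0)/(Z_L + Z_0) = (122 − 50)/(122 + 50) = 72/172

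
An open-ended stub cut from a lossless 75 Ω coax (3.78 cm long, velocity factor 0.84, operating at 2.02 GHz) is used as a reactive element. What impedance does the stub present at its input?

Z_in ≈ +j25.9 Ω

λ = v/f = 0.84·c / 2.02 GHz = 0.125 m
βl = 2π·l/λ = 2π × 0.303 = 109°
tan(βl) = -2.89
For an open-ended stub, Z_in = −jZ_0·cot(βl) = −jZ_0/tan(βl)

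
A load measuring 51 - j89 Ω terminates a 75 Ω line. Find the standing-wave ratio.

VSWR ≈ 3.97

Γ = (Z_L − Z_0)/(Z_L + Z_0) = (-24 − j89)/(126 − j89)
|Γ| = 92.2/154 = 0.598
VSWR = (1 + |Γ|)/(1 − |Γ|) = 1.6/0.402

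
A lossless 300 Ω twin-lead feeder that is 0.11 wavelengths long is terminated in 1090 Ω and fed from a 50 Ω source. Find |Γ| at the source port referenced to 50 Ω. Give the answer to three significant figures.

|Γ| ≈ 0.865

βl = 2π × 0.11 = 39.6°
tan(βl) = 0.827
Z_in = Z_0·(Z_L + jZ_0·tanβl)/(Z_0 + jZ_L·tanβl) = 183 − j302 Ω
Γ_s = (Z_in − Z_s)/(Z_in + Z_s) = (133 − j302)/(233 − j302), |Γ_s| = 0.865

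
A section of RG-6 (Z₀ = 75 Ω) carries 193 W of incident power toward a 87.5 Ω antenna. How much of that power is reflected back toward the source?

Γ = (87.5 − 75)/(87.5 + 75) = 0.0769
|Γ|² = 0.00592
P_refl = |Γ|²·P_inc = 1.14 W, P_del = (1 − |Γ|²)·P_inc = 192 W

P_reflected ≈ 1.14 W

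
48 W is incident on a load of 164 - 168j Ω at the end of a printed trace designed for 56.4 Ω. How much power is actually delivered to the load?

|Γ| = |(107.6 − j168)/(220.4 − j168)| = 0.72
|Γ|² = 0.518
P_refl = |Γ|²·P_inc = 24.9 W, P_del = (1 − |Γ|²)·P_inc = 23.1 W

P_delivered ≈ 23.1 W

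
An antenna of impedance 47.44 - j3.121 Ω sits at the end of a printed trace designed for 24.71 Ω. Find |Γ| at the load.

|Γ| ≈ 0.318

Γ = (Z_L − Z_0)/(Z_L + Z_0) = (22.73 − j3.121)/(72.15 − j3.121)
|Γ| = 22.9/72.2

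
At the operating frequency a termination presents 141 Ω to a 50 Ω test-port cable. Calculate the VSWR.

Γ = (141 − 50)/(141 + 50) = 0.476
VSWR = (1 + 0.476)/(1 − 0.476)

VSWR ≈ 2.82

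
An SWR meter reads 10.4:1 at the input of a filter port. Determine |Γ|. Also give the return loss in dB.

|Γ| = (S − 1)/(S + 1) = (10.4 − 1)/(10.4 + 1) = 9.4/11.4
RL = −20·log₁₀|Γ| = −20·log₁₀(0.825)

|Γ| ≈ 0.825; return loss ≈ 1.68 dB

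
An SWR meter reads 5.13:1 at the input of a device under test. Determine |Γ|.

|Γ| ≈ 0.674

|Γ| = (S − 1)/(S + 1) = (5.13 − 1)/(5.13 + 1) = 4.13/6.13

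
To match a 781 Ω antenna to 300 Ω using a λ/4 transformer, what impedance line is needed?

Z_qwt = √(Z_0·R_L) = √(300 × 781) = √234300

Z_qwt ≈ 484 Ω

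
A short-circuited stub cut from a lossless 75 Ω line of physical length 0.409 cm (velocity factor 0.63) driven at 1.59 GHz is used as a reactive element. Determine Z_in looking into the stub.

Z_in ≈ +j16.5 Ω

λ = v/f = 0.63·c / 1.59 GHz = 0.119 m
βl = 2π·l/λ = 2π × 0.0344 = 12.4°
tan(βl) = 0.22
For a short-circuited stub, Z_in = jZ_0·tan(βl)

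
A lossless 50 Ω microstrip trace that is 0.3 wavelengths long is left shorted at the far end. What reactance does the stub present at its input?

βl = 2π × 0.3 = 108°
tan(βl) = -3.08
For a shorted stub, Z_in = jZ_0·tan(βl)

X_in ≈ -154 Ω (capacitive)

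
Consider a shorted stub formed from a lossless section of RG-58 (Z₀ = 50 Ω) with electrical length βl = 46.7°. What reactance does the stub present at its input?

X_in ≈ 53.1 Ω (inductive)

tan(βl) = 1.06
For a shorted stub, Z_in = jZ_0·tan(βl)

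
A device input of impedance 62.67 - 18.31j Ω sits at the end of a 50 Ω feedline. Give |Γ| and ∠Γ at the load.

Γ ≈ 0.195 ∠ -46.1°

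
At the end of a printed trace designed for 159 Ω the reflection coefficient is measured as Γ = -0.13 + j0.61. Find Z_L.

Z_L ≈ 58.9 + j118 Ω

Z_L = Z_0·(1 + Γ)/(1 − Γ) = 159·(0.87 + j0.61)/(1.13 − j0.61)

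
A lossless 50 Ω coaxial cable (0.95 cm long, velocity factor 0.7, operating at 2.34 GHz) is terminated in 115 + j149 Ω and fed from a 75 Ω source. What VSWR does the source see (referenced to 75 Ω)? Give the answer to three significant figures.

VSWR ≈ 5.34

λ = v/f = 0.7·c / 2.34 GHz = 0.0897 m
βl = 2π·l/λ = 2π × 0.106 = 38.1°
tan(βl) = 0.784
Z_in = Z_0·(Z_L + jZ_0·tanβl)/(Z_0 + jZ_L·tanβl) = 36.8 − j91.1 Ω
Γ_s = (Z_in − Z_s)/(Z_in + Z_s) = (-38.2 − j91.1)/(112 − j91.1), |Γ_s| = 0.685
VSWR = (1 + |Γ_s|)/(1 − |Γ_s|)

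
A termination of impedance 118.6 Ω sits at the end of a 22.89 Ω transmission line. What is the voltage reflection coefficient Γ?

Γ = 0.676

Γ = (Z_L − Z_0)/(Z_L + Z_0) = (118.6 − 22.89)/(118.6 + 22.89) = 95.71/141.5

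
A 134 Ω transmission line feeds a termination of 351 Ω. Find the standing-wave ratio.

VSWR ≈ 2.62

For a purely resistive load, VSWR = R_L/Z_0 or Z_0/R_L (whichever > 1) = 351/134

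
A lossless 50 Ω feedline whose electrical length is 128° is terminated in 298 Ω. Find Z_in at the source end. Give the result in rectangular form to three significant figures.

Z_in ≈ 13.3 + j37.3 Ω

tan(βl) = tan(128°) = -1.28
Z_in = Z_0·(Z_L + jZ_0·tanβl)/(Z_0 + jZ_L·tanβl)
     = 50·(298 − j64)/(50 − j381)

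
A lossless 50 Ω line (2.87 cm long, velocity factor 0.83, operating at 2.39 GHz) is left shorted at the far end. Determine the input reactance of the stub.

X_in ≈ -310 Ω (capacitive)

λ = v/f = 0.83·c / 2.39 GHz = 0.104 m
βl = 2π·l/λ = 2π × 0.275 = 99.2°
tan(βl) = -6.19
For a shorted stub, Z_in = jZ_0·tan(βl)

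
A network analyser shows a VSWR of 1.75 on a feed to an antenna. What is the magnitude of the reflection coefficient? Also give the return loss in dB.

|Γ| ≈ 0.273; return loss ≈ 11.3 dB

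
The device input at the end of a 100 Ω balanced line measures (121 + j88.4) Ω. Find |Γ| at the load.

Γ = (Z_L − Z_0)/(Z_L + Z_0) = (21 + j88.4)/(221 + j88.4)
|Γ| = 90.9/238

|Γ| ≈ 0.382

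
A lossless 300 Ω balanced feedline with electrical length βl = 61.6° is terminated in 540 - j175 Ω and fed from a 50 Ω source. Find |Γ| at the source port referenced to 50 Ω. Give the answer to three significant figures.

tan(βl) = 1.85
Z_in = Z_0·(Z_L + jZ_0·tanβl)/(Z_0 + jZ_L·tanβl) = 155 − j65.4 Ω
Γ_s = (Z_in − Z_s)/(Z_in + Z_s) = (105 − j65.4)/(205 − j65.4), |Γ_s| = 0.575

|Γ| ≈ 0.575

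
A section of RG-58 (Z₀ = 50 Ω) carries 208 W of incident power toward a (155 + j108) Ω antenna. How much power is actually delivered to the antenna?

P_delivered ≈ 120 W

|Γ| = |(105 + j108)/(205 + j108)| = 0.65
|Γ|² = 0.423
P_refl = |Γ|²·P_inc = 87.9 W, P_del = (1 − |Γ|²)·P_inc = 120 W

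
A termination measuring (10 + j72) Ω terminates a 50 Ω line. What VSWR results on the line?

VSWR ≈ 15.5

Γ = (Z_L − Z_0)/(Z_L + Z_0) = (-40 + j72)/(60 + j72)
|Γ| = 82.4/93.7 = 0.879
VSWR = (1 + |Γ|)/(1 − |Γ|) = 1.88/0.121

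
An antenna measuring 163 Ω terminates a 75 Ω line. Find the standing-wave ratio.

For a purely resistive load, VSWR = R_L/Z_0 or Z_0/R_L (whichever > 1) = 163/75

VSWR ≈ 2.17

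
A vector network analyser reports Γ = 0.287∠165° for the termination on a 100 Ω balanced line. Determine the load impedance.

Z_L ≈ 56.1 + j9.08 Ω

Z_L = Z_0·(1 + Γ)/(1 − Γ) = 100·(0.723 + j0.0743)/(1.28 − j0.0743)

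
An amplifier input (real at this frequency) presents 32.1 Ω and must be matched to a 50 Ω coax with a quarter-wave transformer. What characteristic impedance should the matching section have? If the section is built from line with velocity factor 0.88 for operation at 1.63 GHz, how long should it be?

Z_qwt ≈ 40.1 Ω; length ≈ 4.05 cm

Z_qwt = √(Z_0·R_L) = √(50 × 32.1) = √1605
λ = 0.88·c/f = 0.162 m, so l = λ/4 = 0.0405 m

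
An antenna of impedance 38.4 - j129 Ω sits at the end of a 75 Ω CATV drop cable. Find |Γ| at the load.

Γ = (Z_L − Z_0)/(Z_L + Z_0) = (-36.6 − j129)/(113.4 − j129)
|Γ| = 134/172

|Γ| ≈ 0.781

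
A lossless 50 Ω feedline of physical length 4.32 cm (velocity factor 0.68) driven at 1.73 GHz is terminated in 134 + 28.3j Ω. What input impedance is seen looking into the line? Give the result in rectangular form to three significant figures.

λ = v/f = 0.68·c / 1.73 GHz = 0.118 m
βl = 2π·l/λ = 2π × 0.366 = 132°
tan(βl) = tan(132°) = -1.12
Z_in = Z_0·(Z_L + jZ_0·tanβl)/(Z_0 + jZ_L·tanβl)
     = 50·(134 − j27.5)/(81.6 − j149)

Z_in ≈ 25.9 + j30.7 Ω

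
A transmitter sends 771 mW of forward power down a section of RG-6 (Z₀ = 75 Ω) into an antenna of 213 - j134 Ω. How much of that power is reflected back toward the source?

P_reflected ≈ 283 mW

|Γ| = |(138 − j134)/(288 − j134)| = 0.606
|Γ|² = 0.367
P_refl = |Γ|²·P_inc = 283 mW, P_del = (1 − |Γ|²)·P_inc = 488 mW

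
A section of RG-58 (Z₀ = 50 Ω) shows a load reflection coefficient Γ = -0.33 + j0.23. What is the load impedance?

Z_L ≈ 23 + j12.6 Ω

Z_L = Z_0·(1 + Γ)/(1 − Γ) = 50·(0.67 + j0.23)/(1.33 − j0.23)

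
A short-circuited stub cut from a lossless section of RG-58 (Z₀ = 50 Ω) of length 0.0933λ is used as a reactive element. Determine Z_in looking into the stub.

βl = 2π × 0.0933 = 33.6°
tan(βl) = 0.664
For a short-circuited stub, Z_in = jZ_0·tan(βl)

Z_in ≈ +j33.2 Ω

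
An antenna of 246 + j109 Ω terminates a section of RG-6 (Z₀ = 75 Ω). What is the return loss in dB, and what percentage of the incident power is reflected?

RL ≈ 4.46 dB; 35.8% of incident power reflected

Γ = (171 + j109)/(321 + j109), |Γ| = 0.598
RL = −20·log₁₀(0.598) = 4.46 dB
P_refl/P_inc = |Γ|² = 0.358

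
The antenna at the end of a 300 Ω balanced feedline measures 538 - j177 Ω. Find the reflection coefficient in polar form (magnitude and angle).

Γ ≈ 0.346 ∠ -24.7°

Γ = (Z_L − Z_0)/(Z_L + Z_0) = (238 − j177)/(838 − j177)
|Γ| = 297/856 = 0.346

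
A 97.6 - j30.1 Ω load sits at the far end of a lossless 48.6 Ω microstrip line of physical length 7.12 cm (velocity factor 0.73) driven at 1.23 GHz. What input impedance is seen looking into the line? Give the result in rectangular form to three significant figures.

λ = v/f = 0.73·c / 1.23 GHz = 0.178 m
βl = 2π·l/λ = 2π × 0.4 = 144°
tan(βl) = tan(144°) = -0.728
Z_in = Z_0·(Z_L + jZ_0·tanβl)/(Z_0 + jZ_L·tanβl)
     = 48.6·(97.6 − j65.5)/(26.7 − j71)

Z_in ≈ 61.3 + j43.8 Ω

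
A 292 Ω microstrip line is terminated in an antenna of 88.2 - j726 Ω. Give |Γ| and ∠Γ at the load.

Γ ≈ 0.92 ∠ -43.3°

Γ = (Z_L − Z_0)/(Z_L + Z_0) = (-203.8 − j726)/(380.2 − j726)
|Γ| = 754/820 = 0.92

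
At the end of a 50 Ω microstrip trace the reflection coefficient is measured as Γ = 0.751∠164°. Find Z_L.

Z_L = Z_0·(1 + Γ)/(1 − Γ) = 50·(0.278 + j0.207)/(1.72 − j0.207)

Z_L ≈ 7.25 + j6.88 Ω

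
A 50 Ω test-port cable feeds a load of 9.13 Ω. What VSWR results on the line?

VSWR ≈ 5.48

Γ = (9.13 − 50)/(9.13 + 50) = -0.691
VSWR = (1 + 0.691)/(1 − 0.691)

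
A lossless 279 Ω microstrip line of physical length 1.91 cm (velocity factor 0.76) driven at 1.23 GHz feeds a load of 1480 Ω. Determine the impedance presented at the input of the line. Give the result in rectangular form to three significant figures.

Z_in ≈ 136 − j335 Ω

λ = v/f = 0.76·c / 1.23 GHz = 0.185 m
βl = 2π·l/λ = 2π × 0.103 = 37.1°
tan(βl) = tan(37.1°) = 0.756
Z_in = Z_0·(Z_L + jZ_0·tanβl)/(Z_0 + jZ_L·tanβl)
     = 279·(1480 + j211)/(279 + j1120)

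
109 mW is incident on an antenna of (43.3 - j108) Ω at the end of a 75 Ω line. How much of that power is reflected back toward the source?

|Γ| = |(-31.7 − j108)/(118.3 − j108)| = 0.703
|Γ|² = 0.494
P_refl = |Γ|²·P_inc = 53.8 mW, P_del = (1 − |Γ|²)·P_inc = 55.2 mW

P_reflected ≈ 53.8 mW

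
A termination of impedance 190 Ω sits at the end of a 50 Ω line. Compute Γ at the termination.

Γ = 0.583

Γ = (Z_L − Z_0)/(Z_L + Z_0) = (190 − 50)/(190 + 50) = 140/240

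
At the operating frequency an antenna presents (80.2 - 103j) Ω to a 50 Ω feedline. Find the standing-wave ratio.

Γ = (Z_L − Z_0)/(Z_L + Z_0) = (30.2 − j103)/(130.2 − j103)
|Γ| = 107/166 = 0.647
VSWR = (1 + |Γ|)/(1 − |Γ|) = 1.65/0.353

VSWR ≈ 4.66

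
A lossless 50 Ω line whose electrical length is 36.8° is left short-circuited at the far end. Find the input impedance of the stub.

Z_in ≈ +j37.4 Ω

tan(βl) = 0.748
For a short-circuited stub, Z_in = jZ_0·tan(βl)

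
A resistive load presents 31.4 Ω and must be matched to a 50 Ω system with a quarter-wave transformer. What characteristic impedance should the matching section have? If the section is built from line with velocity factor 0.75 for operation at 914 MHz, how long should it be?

Z_qwt ≈ 39.6 Ω; length ≈ 6.15 cm

Z_qwt = √(Z_0·R_L) = √(50 × 31.4) = √1570
λ = 0.75·c/f = 0.246 m, so l = λ/4 = 0.0615 m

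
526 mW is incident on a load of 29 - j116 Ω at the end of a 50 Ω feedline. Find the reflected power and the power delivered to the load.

|Γ| = |(-21 − j116)/(79 − j116)| = 0.84
|Γ|² = 0.706
P_refl = |Γ|²·P_inc = 371 mW, P_del = (1 − |Γ|²)·P_inc = 155 mW

P_reflected ≈ 371 mW; P_delivered ≈ 155 mW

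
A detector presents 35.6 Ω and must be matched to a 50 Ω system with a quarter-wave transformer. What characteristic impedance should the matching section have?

Z_qwt ≈ 42.2 Ω

Z_qwt = √(Z_0·R_L) = √(50 × 35.6) = √1780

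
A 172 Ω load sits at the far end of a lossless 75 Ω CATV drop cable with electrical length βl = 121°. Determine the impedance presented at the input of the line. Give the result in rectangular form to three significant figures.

Z_in ≈ 41.7 + j34.2 Ω

tan(βl) = tan(121°) = -1.66
Z_in = Z_0·(Z_L + jZ_0·tanβl)/(Z_0 + jZ_L·tanβl)
     = 75·(172 − j125)/(75 − j286)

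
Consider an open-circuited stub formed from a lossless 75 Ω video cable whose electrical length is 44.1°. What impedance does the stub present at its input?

tan(βl) = 0.969
For an open-circuited stub, Z_in = −jZ_0·cot(βl) = −jZ_0/tan(βl)

Z_in ≈ −j77.4 Ω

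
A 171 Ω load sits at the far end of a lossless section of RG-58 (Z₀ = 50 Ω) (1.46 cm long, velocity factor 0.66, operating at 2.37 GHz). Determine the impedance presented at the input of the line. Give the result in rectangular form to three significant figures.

Z_in ≈ 18 − j22.9 Ω

λ = v/f = 0.66·c / 2.37 GHz = 0.0835 m
βl = 2π·l/λ = 2π × 0.175 = 62.9°
tan(βl) = tan(62.9°) = 1.96
Z_in = Z_0·(Z_L + jZ_0·tanβl)/(Z_0 + jZ_L·tanβl)
     = 50·(171 + j97.8)/(50 + j334)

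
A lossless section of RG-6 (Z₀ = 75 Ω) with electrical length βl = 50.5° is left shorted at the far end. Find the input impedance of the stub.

tan(βl) = 1.21
For a shorted stub, Z_in = jZ_0·tan(βl)

Z_in ≈ +j91 Ω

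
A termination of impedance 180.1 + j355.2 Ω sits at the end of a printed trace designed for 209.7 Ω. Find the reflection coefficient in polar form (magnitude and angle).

Γ = (Z_L − Z_0)/(Z_L + Z_0) = (-29.6 + j355.2)/(389.8 + j355.2)
|Γ| = 356/527 = 0.676

Γ ≈ 0.676 ∠ 52.4°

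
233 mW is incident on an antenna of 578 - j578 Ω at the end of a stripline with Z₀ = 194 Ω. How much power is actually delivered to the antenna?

P_delivered ≈ 112 mW

|Γ| = |(384 − j578)/(772 − j578)| = 0.72
|Γ|² = 0.518
P_refl = |Γ|²·P_inc = 121 mW, P_del = (1 − |Γ|²)·P_inc = 112 mW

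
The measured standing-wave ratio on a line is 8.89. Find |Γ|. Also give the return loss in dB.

|Γ| = (S − 1)/(S + 1) = (8.89 − 1)/(8.89 + 1) = 7.89/9.89
RL = −20·log₁₀|Γ| = −20·log₁₀(0.798)

|Γ| ≈ 0.798; return loss ≈ 1.96 dB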